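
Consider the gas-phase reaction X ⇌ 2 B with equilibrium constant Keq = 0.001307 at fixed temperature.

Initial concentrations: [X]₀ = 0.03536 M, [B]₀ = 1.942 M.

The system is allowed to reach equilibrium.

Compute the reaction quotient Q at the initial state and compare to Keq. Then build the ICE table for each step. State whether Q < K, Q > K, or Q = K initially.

Q₀ = 106.7 vs Keq = 0.001307 ⇒ Q>K, reverse
Step 1:
                  X         B
  Initial   0.03536     1.942
  Change      0.953    -1.906
  Equil      0.9884   0.03594
  solve Keq expr → x = -0.953; check Q = 0.001307

Q₀ = 106.7; Q > K (proceeds reverse)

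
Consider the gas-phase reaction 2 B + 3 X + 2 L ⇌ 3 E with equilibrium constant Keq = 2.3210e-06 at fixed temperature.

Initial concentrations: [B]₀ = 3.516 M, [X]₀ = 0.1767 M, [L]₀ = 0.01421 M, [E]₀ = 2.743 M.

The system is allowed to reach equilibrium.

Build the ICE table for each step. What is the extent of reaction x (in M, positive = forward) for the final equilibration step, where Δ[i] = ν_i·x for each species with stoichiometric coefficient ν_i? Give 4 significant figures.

Q₀ = 1.4986e+06 vs Keq = 2.3210e-06 ⇒ Q>K, reverse
Step 1:
                    B           X           L           E
  I             3.516      0.1767     0.01421       2.743
  C             1.722       2.584       1.722      -2.584
  E             5.238        2.76       1.737      0.1593
  solve Keq expr → x = -0.8612; check Q = 2.3210e-06

x = -0.8612 M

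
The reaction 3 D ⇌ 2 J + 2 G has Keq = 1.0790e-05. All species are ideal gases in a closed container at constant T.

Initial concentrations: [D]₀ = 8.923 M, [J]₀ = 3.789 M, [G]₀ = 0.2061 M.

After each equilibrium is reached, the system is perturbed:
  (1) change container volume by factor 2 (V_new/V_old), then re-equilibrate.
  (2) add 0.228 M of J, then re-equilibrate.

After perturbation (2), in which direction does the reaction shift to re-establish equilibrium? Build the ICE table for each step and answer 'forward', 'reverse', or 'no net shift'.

Direction: reverse

Q₀ = 8.5837e-04 vs Keq = 1.0790e-05 ⇒ Q>K, reverse
Step 1:
                    D           J           G
  I             8.923       3.789      0.2061
  C            0.2711     -0.1807     -0.1807
  E             9.194       3.608     0.02538
  solve Keq expr → x = -0.09036; check Q = 1.0790e-05
Then change container volume by factor 2 (V_new/V_old).
Step 2:
                    D           J           G
  I             4.597       1.804     0.01269
  C          -0.00774     0.00516     0.00516
  E             4.589       1.809     0.01785
  solve Keq expr → x = 0.00258; check Q = 1.0790e-05
Then add 0.228 M of J.
Step 3:
                    D           J           G
  I             4.589       2.037     0.01785
  C           0.00295   -0.001967   -0.001967
  E             4.592       2.035     0.01588
  solve Keq expr → x = -9.8347e-04; check Q = 1.0790e-05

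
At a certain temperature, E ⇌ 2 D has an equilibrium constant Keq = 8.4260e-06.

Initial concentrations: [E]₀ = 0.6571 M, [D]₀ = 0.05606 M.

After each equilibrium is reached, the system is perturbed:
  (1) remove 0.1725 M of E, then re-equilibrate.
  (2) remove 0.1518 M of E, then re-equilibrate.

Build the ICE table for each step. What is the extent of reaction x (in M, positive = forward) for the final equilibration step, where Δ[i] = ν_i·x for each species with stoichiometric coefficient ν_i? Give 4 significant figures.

Q₀ = 0.004783 vs Keq = 8.4260e-06 ⇒ Q>K, reverse
Step 1:
                  E         D
  I          0.6571   0.05606
  C         0.02683  -0.05366
  E          0.6839  0.002401
  solve Keq expr → x = -0.02683; check Q = 8.4260e-06
Then remove 0.1725 M of E.
Step 2:
                  E         D
  I          0.5114  0.002401
  C       1.6218e-04 -3.2437e-04
  E          0.5116  0.002076
  solve Keq expr → x = -1.6218e-04; check Q = 8.4260e-06
Then remove 0.1518 M of E.
Step 3:
                  E         D
  I          0.3598  0.002076
  C       1.6733e-04 -3.3466e-04
  E            0.36  0.001742
  solve Keq expr → x = -1.6733e-04; check Q = 8.4260e-06

x = -1.6733e-04 M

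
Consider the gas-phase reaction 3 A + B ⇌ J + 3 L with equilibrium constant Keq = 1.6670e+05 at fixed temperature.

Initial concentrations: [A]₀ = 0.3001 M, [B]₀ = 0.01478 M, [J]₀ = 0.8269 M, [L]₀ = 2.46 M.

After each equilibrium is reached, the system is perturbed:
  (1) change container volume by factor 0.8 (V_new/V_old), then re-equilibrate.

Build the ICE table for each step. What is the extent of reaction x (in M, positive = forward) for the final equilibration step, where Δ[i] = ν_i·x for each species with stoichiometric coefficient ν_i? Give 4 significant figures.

Q₀ = 3.0817e+04 vs Keq = 1.6670e+05 ⇒ Q<K, forward
Step 1:
                    A           B           J           L
  init         0.3001     0.01478      0.8269        2.46
  Δ           -0.0322    -0.01073     0.01073      0.0322
  eq           0.2679    0.004045      0.8376       2.492
  solve Keq expr → x = 0.01073; check Q = 1.6670e+05
Then change container volume by factor 0.8 (V_new/V_old).
Step 2:
                    A           B           J           L
  init         0.3349    0.005057       1.047       3.115
  Δ                 0           0           0           0
  eq           0.3349    0.005057       1.047       3.115
  solve Keq expr → x = 0; check Q = 1.6670e+05

x = 0 M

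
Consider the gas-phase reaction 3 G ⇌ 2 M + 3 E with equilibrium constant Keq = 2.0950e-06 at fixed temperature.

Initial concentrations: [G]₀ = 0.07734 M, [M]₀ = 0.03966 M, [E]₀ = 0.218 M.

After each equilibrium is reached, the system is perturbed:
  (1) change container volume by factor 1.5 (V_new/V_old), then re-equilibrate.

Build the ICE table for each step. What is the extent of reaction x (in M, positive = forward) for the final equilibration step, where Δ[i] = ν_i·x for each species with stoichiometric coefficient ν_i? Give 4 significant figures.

Q₀ = 0.03523 vs Keq = 2.0950e-06 ⇒ Q>K, reverse
Step 1:
                  G         M         E
  init      0.07734   0.03966     0.218
  Δ         0.05781  -0.03854  -0.05781
  eq         0.1351  0.001122    0.1602
  solve Keq expr → x = -0.01927; check Q = 2.0950e-06
Then change container volume by factor 1.5 (V_new/V_old).
Step 2:
                  G         M         E
  init       0.0901 7.4774e-04    0.1068
  Δ       -5.3347e-04 3.5565e-04 5.3347e-04
  eq        0.08956  0.001103    0.1073
  solve Keq expr → x = 1.7782e-04; check Q = 2.0950e-06

x = 1.7782e-04 M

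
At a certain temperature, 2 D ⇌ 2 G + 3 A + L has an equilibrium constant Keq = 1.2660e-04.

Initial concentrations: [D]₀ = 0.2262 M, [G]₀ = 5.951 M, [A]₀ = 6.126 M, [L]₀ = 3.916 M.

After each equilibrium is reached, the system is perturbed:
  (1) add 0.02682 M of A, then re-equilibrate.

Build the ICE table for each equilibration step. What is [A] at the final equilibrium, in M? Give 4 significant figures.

[A]_eq = 0.06993 M

Q₀ = 6.2312e+05 vs Keq = 1.2660e-04 ⇒ Q>K, reverse
Step 1:
                   D          G          A          L
  I           0.2262      5.951      6.126      3.916
  C            4.038     -4.038     -6.057     -2.019
  E            4.264      1.913    0.06921      1.897
  solve Keq expr → x = -2.019; check Q = 1.2660e-04
Then add 0.02682 M of A.
Step 2:
                   D          G          A          L
  I            4.264      1.913    0.09603      1.897
  C           0.0174    -0.0174    -0.0261    -0.0087
  E            4.281      1.896    0.06993      1.888
  solve Keq expr → x = -0.0087; check Q = 1.2660e-04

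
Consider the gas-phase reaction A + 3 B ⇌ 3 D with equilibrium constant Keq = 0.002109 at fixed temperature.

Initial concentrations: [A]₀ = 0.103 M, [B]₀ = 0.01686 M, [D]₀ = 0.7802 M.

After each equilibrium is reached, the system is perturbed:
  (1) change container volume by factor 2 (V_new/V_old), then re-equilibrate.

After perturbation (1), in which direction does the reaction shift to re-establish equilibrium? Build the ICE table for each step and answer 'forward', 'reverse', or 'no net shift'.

Q₀ = 9.6207e+05 vs Keq = 0.002109 ⇒ Q>K, reverse
Step 1:
                    A           B           D
  I             0.103     0.01686      0.7802
  C            0.2382      0.7146     -0.7146
  E            0.3412      0.7315     0.06555
  solve Keq expr → x = -0.2382; check Q = 0.002109
Then change container volume by factor 2 (V_new/V_old).
Step 2:
                    A           B           D
  I            0.1706      0.3658     0.03278
  C          0.002071    0.006213   -0.006213
  E            0.1727       0.372     0.02656
  solve Keq expr → x = -0.002071; check Q = 0.002109

Direction: reverse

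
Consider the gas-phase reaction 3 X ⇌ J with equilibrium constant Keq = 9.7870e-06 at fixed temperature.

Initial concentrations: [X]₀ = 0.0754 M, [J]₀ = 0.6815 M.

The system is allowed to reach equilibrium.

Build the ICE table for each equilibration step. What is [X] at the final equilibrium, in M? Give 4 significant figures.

Q₀ = 1590 vs Keq = 9.7870e-06 ⇒ Q>K, reverse
Step 1:
                    X           J
  I            0.0754      0.6815
  C             2.044     -0.6814
  E              2.12  9.3202e-05
  solve Keq expr → x = -0.6814; check Q = 9.7870e-06

[X]_eq = 2.12 M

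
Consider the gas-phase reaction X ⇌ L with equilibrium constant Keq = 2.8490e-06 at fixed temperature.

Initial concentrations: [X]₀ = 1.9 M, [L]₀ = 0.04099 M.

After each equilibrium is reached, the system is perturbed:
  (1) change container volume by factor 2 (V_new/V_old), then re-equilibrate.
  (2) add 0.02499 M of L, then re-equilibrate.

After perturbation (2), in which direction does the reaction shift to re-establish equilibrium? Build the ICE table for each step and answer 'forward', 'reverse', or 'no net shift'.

Q₀ = 0.02157 vs Keq = 2.8490e-06 ⇒ Q>K, reverse
Step 1:
                    X           L
  I               1.9     0.04099
  C           0.04098    -0.04098
  E             1.941  5.5299e-06
  solve Keq expr → x = -0.04098; check Q = 2.8490e-06
Then change container volume by factor 2 (V_new/V_old).
Step 2:
                    X           L
  I            0.9705  2.7649e-06
  C                 0           0
  E            0.9705  2.7649e-06
  solve Keq expr → x = 0; check Q = 2.8490e-06
Then add 0.02499 M of L.
Step 3:
                    X           L
  I            0.9705     0.02499
  C           0.02499    -0.02499
  E            0.9955  2.8361e-06
  solve Keq expr → x = -0.02499; check Q = 2.8490e-06

Direction: reverse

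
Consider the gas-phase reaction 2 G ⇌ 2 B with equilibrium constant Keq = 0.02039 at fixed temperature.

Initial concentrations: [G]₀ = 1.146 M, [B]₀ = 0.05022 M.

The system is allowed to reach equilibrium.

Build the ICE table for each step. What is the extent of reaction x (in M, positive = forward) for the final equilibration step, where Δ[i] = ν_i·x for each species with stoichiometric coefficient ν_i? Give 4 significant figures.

x = 0.04962 M

Q₀ = 0.00192 vs Keq = 0.02039 ⇒ Q<K, forward
Step 1:
                    G           B
  init          1.146     0.05022
  Δ          -0.09925     0.09925
  eq            1.047      0.1495
  solve Keq expr → x = 0.04962; check Q = 0.02039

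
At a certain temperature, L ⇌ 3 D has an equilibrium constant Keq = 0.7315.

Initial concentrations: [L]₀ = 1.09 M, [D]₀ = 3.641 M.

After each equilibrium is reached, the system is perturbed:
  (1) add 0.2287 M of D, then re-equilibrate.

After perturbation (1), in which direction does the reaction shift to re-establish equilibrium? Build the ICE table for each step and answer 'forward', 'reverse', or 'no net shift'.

Q₀ = 44.28 vs Keq = 0.7315 ⇒ Q>K, reverse
Step 1:
                  L         D
  I            1.09     3.641
  C          0.8397    -2.519
  E            1.93     1.122
  solve Keq expr → x = -0.8397; check Q = 0.7315
Then add 0.2287 M of D.
Step 2:
                  L         D
  I            1.93      1.35
  C         0.07166    -0.215
  E           2.001     1.135
  solve Keq expr → x = -0.07166; check Q = 0.7315

Direction: reverse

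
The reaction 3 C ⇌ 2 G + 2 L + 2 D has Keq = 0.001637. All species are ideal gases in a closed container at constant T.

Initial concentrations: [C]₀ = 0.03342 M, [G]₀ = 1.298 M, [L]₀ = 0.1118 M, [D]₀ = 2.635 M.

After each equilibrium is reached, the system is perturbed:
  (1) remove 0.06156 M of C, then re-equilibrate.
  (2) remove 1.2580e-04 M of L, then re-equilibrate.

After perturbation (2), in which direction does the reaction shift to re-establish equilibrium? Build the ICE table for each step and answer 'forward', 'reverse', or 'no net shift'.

Direction: forward

Q₀ = 3917 vs Keq = 0.001637 ⇒ Q>K, reverse
Step 1:
                  C         G         L         D
  init      0.03342     1.298    0.1118     2.635
  Δ          0.1659   -0.1106   -0.1106   -0.1106
  eq         0.1993     1.187  0.001201     2.524
  solve Keq expr → x = -0.0553; check Q = 0.001637
Then remove 0.06156 M of C.
Step 2:
                  C         G         L         D
  init       0.1378     1.187  0.001201     2.524
  Δ       7.5726e-04 -5.0484e-04 -5.0484e-04 -5.0484e-04
  eq         0.1385     1.187 6.9629e-04     2.524
  solve Keq expr → x = -2.5242e-04; check Q = 0.001637
Then remove 1.2580e-04 M of L.
Step 3:
                  C         G         L         D
  init       0.1385     1.187 5.7049e-04     2.524
  Δ       -1.8643e-04 1.2429e-04 1.2429e-04 1.2429e-04
  eq         0.1383     1.187 6.9477e-04     2.524
  solve Keq expr → x = 6.2144e-05; check Q = 0.001637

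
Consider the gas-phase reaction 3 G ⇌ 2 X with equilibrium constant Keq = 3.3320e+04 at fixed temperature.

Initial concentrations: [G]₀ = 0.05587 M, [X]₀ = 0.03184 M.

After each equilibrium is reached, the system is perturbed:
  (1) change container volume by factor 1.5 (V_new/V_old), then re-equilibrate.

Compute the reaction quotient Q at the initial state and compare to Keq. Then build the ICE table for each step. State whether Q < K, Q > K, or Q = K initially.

Q₀ = 5.813; Q < K (proceeds forward)

Q₀ = 5.813 vs Keq = 3.3320e+04 ⇒ Q<K, forward
Step 1:
                    G           X
  init        0.05587     0.03184
  Δ          -0.05081     0.03387
  eq         0.005061     0.06571
  solve Keq expr → x = 0.01694; check Q = 3.3320e+04
Then change container volume by factor 1.5 (V_new/V_old).
Step 2:
                    G           X
  init       0.003374     0.04381
  Δ        4.6980e-04 -3.1320e-04
  eq         0.003844      0.0435
  solve Keq expr → x = -1.5660e-04; check Q = 3.3320e+04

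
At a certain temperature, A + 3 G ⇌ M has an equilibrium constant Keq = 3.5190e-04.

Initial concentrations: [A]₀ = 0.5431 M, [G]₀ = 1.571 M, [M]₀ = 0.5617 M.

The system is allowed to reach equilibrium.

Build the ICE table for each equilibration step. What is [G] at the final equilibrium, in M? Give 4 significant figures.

Q₀ = 0.2667 vs Keq = 3.5190e-04 ⇒ Q>K, reverse
Step 1:
                  A         G         M
  I          0.5431     1.571    0.5617
  C          0.5489     1.647   -0.5489
  E           1.092     3.218    0.0128
  solve Keq expr → x = -0.5489; check Q = 3.5190e-04

[G]_eq = 3.218 M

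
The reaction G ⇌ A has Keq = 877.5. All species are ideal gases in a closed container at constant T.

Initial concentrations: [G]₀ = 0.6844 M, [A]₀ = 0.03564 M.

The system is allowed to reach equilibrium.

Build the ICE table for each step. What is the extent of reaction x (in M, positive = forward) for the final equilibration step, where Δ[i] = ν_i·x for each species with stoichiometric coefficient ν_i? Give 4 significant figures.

x = 0.6836 M

Q₀ = 0.05207 vs Keq = 877.5 ⇒ Q<K, forward
Step 1:
                  G         A
  Initial    0.6844   0.03564
  Change    -0.6836    0.6836
  Equil   8.1962e-04    0.7192
  solve Keq expr → x = 0.6836; check Q = 877.5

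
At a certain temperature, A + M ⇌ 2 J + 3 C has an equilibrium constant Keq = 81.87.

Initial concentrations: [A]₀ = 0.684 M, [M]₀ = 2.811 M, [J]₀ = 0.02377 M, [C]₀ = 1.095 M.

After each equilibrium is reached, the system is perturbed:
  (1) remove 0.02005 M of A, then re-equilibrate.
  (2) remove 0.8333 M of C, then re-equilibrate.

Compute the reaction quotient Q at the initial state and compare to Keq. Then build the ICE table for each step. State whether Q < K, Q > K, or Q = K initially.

Q₀ = 3.8582e-04 vs Keq = 81.87 ⇒ Q<K, forward
Step 1:
                  A         M         J         C
  init        0.684     2.811   0.02377     1.095
  Δ         -0.5465   -0.5465     1.093     1.639
  eq         0.1375     2.265     1.117     2.734
  solve Keq expr → x = 0.5465; check Q = 81.87
Then remove 0.02005 M of A.
Step 2:
                  A         M         J         C
  init       0.1175     2.265     1.117     2.734
  Δ         0.01015   0.01015  -0.02029  -0.03044
  eq         0.1276     2.275     1.096     2.704
  solve Keq expr → x = -0.01015; check Q = 81.87
Then remove 0.8333 M of C.
Step 3:
                  A         M         J         C
  init       0.1276     2.275     1.096     1.871
  Δ        -0.05824  -0.05824    0.1165    0.1747
  eq        0.06938     2.216     1.213     2.045
  solve Keq expr → x = 0.05824; check Q = 81.87

Q₀ = 3.8582e-04; Q < K (proceeds forward)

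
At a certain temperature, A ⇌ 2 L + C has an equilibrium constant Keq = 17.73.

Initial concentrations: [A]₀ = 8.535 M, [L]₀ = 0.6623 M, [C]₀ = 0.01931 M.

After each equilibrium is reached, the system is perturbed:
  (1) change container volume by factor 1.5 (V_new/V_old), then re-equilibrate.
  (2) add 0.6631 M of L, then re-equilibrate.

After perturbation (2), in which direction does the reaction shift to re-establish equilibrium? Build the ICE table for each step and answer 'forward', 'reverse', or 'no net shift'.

Q₀ = 9.9240e-04 vs Keq = 17.73 ⇒ Q<K, forward
Step 1:
                  A         L         C
  I           8.535    0.6623   0.01931
  C          -2.729     5.458     2.729
  E           5.806      6.12     2.748
  solve Keq expr → x = 2.729; check Q = 17.73
Then change container volume by factor 1.5 (V_new/V_old).
Step 2:
                  A         L         C
  I           3.871      4.08     1.832
  C         -0.4953    0.9906    0.4953
  E           3.375     5.071     2.327
  solve Keq expr → x = 0.4953; check Q = 17.73
Then add 0.6631 M of L.
Step 3:
                  A         L         C
  I           3.375     5.734     2.327
  C           0.169   -0.3381    -0.169
  E           3.544     5.396     2.158
  solve Keq expr → x = -0.169; check Q = 17.73

Direction: reverse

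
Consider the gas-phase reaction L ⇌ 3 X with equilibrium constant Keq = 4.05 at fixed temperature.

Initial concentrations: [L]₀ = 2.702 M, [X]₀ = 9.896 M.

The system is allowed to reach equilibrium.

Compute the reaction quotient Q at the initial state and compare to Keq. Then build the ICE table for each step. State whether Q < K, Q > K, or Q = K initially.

Q₀ = 358.7; Q > K (proceeds reverse)

Q₀ = 358.7 vs Keq = 4.05 ⇒ Q>K, reverse
Step 1:
                  L         X
  I           2.702     9.896
  C           2.385    -7.155
  E           5.087     2.741
  solve Keq expr → x = -2.385; check Q = 4.05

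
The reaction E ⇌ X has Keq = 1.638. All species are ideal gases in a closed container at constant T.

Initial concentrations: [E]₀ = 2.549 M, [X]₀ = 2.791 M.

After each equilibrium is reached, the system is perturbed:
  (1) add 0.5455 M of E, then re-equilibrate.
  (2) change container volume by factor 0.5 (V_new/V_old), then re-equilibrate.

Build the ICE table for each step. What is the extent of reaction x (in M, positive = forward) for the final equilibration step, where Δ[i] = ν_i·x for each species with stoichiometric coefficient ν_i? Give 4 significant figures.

x = 0 M

Q₀ = 1.095 vs Keq = 1.638 ⇒ Q<K, forward
Step 1:
                    E           X
  I             2.549       2.791
  C           -0.5247      0.5247
  E             2.024       3.316
  solve Keq expr → x = 0.5247; check Q = 1.638
Then add 0.5455 M of E.
Step 2:
                    E           X
  I              2.57       3.316
  C           -0.3387      0.3387
  E             2.231       3.654
  solve Keq expr → x = 0.3387; check Q = 1.638
Then change container volume by factor 0.5 (V_new/V_old).
Step 3:
                    E           X
  I             4.462       7.309
  C                 0           0
  E             4.462       7.309
  solve Keq expr → x = 0; check Q = 1.638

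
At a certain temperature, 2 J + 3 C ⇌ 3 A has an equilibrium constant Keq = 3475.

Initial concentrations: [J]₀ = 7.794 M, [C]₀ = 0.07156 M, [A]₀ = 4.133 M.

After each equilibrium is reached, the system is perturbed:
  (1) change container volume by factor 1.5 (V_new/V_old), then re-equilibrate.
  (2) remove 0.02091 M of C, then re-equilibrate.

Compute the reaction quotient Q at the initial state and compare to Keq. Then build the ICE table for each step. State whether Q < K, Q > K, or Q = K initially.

Q₀ = 3171 vs Keq = 3475 ⇒ Q<K, forward
Step 1:
                   J          C          A
  I            7.794    0.07156      4.133
  C        -0.001402  -0.002103   0.002103
  E            7.793    0.06946      4.135
  solve Keq expr → x = 7.0115e-04; check Q = 3475
Then change container volume by factor 1.5 (V_new/V_old).
Step 2:
                   J          C          A
  I            5.195     0.0463      2.757
  C         0.009328    0.01399   -0.01399
  E            5.204     0.0603      2.743
  solve Keq expr → x = -0.004664; check Q = 3475
Then remove 0.02091 M of C.
Step 3:
                   J          C          A
  I            5.204    0.03939      2.743
  C          0.01357    0.02036   -0.02036
  E            5.218    0.05974      2.722
  solve Keq expr → x = -0.006786; check Q = 3475

Q₀ = 3171; Q < K (proceeds forward)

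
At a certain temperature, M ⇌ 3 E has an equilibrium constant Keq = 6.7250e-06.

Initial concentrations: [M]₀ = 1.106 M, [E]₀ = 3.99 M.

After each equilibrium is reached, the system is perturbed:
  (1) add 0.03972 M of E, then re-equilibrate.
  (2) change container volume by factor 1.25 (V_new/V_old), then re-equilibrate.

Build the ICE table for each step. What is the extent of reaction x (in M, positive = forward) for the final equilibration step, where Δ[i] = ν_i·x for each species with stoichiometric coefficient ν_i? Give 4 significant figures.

x = 0.001086 M

Q₀ = 57.43 vs Keq = 6.7250e-06 ⇒ Q>K, reverse
Step 1:
                    M           E
  Initial       1.106        3.99
  Change        1.322      -3.965
  Equil         2.428     0.02537
  solve Keq expr → x = -1.322; check Q = 6.7250e-06
Then add 0.03972 M of E.
Step 2:
                    M           E
  Initial       2.428     0.06509
  Change      0.01322    -0.03967
  Equil         2.441     0.02541
  solve Keq expr → x = -0.01322; check Q = 6.7250e-06
Then change container volume by factor 1.25 (V_new/V_old).
Step 3:
                    M           E
  Initial       1.953     0.02033
  Change    -0.001086    0.003257
  Equil         1.952     0.02359
  solve Keq expr → x = 0.001086; check Q = 6.7250e-06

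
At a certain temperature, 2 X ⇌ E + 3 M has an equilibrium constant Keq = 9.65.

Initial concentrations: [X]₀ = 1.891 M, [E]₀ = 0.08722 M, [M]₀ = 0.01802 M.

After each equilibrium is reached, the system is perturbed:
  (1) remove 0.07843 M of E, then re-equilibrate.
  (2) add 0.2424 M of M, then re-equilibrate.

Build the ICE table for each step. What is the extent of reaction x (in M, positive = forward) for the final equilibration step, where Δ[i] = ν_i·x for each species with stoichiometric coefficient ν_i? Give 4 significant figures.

Q₀ = 1.4272e-07 vs Keq = 9.65 ⇒ Q<K, forward
Step 1:
                  X         E         M
  I           1.891   0.08722   0.01802
  C          -1.218     0.609     1.827
  E          0.6731    0.6962     1.845
  solve Keq expr → x = 0.609; check Q = 9.65
Then remove 0.07843 M of E.
Step 2:
                  X         E         M
  I          0.6731    0.6178     1.845
  C        -0.01916   0.00958   0.02874
  E          0.6539    0.6273     1.874
  solve Keq expr → x = 0.00958; check Q = 9.65
Then add 0.2424 M of M.
Step 3:
                  X         E         M
  I          0.6539    0.6273     2.116
  C         0.06171  -0.03086  -0.09257
  E          0.7156    0.5965     2.023
  solve Keq expr → x = -0.03086; check Q = 9.65

x = -0.03086 M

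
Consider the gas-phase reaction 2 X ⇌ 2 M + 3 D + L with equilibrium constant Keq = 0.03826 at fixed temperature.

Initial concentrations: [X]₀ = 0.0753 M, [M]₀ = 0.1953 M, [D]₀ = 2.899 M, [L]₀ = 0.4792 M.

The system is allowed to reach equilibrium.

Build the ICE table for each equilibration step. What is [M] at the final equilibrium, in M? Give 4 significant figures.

Q₀ = 78.54 vs Keq = 0.03826 ⇒ Q>K, reverse
Step 1:
                    X           M           D           L
  Initial      0.0753      0.1953       2.899      0.4792
  Change       0.1768     -0.1768     -0.2653    -0.08842
  Equil        0.2521     0.01846       2.634      0.3908
  solve Keq expr → x = -0.08842; check Q = 0.03826

[M]_eq = 0.01846 M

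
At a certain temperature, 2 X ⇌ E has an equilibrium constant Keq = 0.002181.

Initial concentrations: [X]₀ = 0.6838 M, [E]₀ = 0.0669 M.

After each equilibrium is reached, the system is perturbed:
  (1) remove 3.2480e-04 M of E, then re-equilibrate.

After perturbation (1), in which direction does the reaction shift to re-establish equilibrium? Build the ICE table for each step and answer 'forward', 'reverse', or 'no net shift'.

Direction: forward

Q₀ = 0.1431 vs Keq = 0.002181 ⇒ Q>K, reverse
Step 1:
                   X          E
  Initial     0.6838     0.0669
  Change      0.1309   -0.06545
  Equil       0.8147   0.001448
  solve Keq expr → x = -0.06545; check Q = 0.002181
Then remove 3.2480e-04 M of E.
Step 2:
                   X          E
  Initial     0.8147   0.001123
  Change  -6.4502e-04 3.2251e-04
  Equil       0.8141   0.001445
  solve Keq expr → x = 3.2251e-04; check Q = 0.002181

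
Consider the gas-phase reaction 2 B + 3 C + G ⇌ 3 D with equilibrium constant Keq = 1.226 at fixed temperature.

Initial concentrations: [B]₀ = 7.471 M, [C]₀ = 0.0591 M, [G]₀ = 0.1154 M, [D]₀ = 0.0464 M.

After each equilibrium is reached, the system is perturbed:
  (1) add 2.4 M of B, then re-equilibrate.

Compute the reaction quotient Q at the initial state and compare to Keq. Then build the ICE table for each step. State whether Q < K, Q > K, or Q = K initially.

Q₀ = 0.07513 vs Keq = 1.226 ⇒ Q<K, forward
Step 1:
                   B          C          G          D
  Initial      7.471     0.0591     0.1154     0.0464
  Change     -0.0155   -0.02325  -0.007751    0.02325
  Equil        7.455    0.03585     0.1076    0.06965
  solve Keq expr → x = 0.007751; check Q = 1.226
Then add 2.4 M of B.
Step 2:
                   B          C          G          D
  Initial      9.855    0.03585     0.1076    0.06965
  Change   -0.002776  -0.004164  -0.001388   0.004164
  Equil        9.853    0.03168     0.1063    0.07382
  solve Keq expr → x = 0.001388; check Q = 1.226

Q₀ = 0.07513; Q < K (proceeds forward)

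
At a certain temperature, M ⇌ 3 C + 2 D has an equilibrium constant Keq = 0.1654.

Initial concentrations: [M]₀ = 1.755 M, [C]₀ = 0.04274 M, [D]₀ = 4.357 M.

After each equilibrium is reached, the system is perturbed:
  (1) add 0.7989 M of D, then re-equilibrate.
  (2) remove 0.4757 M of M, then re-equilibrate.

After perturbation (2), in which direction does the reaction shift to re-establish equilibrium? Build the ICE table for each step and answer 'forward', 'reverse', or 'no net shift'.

Q₀ = 8.4450e-04 vs Keq = 0.1654 ⇒ Q<K, forward
Step 1:
                  M         C         D
  I           1.755   0.04274     4.357
  C        -0.06584    0.1975    0.1317
  E           1.689    0.2402     4.489
  solve Keq expr → x = 0.06584; check Q = 0.1654
Then add 0.7989 M of D.
Step 2:
                  M         C         D
  I           1.689    0.2402     5.288
  C        0.008025  -0.02408  -0.01605
  E           1.697    0.2162     5.272
  solve Keq expr → x = -0.008025; check Q = 0.1654
Then remove 0.4757 M of M.
Step 3:
                  M         C         D
  I           1.221    0.2162     5.272
  C        0.007236  -0.02171  -0.01447
  E           1.229    0.1945     5.257
  solve Keq expr → x = -0.007236; check Q = 0.1654

Direction: reverse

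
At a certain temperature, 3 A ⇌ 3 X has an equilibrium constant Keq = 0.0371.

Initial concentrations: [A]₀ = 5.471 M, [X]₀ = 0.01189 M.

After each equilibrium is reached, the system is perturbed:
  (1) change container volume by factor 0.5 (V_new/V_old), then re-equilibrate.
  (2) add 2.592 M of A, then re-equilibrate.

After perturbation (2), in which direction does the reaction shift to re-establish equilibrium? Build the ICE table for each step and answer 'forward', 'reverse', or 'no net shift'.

Direction: forward

Q₀ = 1.0265e-08 vs Keq = 0.0371 ⇒ Q<K, forward
Step 1:
                    A           X
  Initial       5.471     0.01189
  Change       -1.359       1.359
  Equil         4.112       1.371
  solve Keq expr → x = 0.4531; check Q = 0.0371
Then change container volume by factor 0.5 (V_new/V_old).
Step 2:
                    A           X
  Initial       8.223       2.743
  Change            0           0
  Equil         8.223       2.743
  solve Keq expr → x = 0; check Q = 0.0371
Then add 2.592 M of A.
Step 3:
                    A           X
  Initial       10.82       2.743
  Change      -0.6483      0.6483
  Equil         10.17       3.391
  solve Keq expr → x = 0.2161; check Q = 0.0371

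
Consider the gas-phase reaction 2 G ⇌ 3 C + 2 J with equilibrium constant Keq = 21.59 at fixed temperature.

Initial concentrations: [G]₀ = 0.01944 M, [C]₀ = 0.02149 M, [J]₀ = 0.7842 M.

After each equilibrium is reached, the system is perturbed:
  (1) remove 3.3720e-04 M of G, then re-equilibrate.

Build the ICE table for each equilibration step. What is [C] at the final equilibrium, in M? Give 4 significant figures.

Q₀ = 0.01615 vs Keq = 21.59 ⇒ Q<K, forward
Step 1:
                  G         C         J
  I         0.01944   0.02149    0.7842
  C        -0.01763   0.02644   0.01763
  E        0.001811   0.04793    0.8018
  solve Keq expr → x = 0.008815; check Q = 21.59
Then remove 3.3720e-04 M of G.
Step 2:
                  G         C         J
  I        0.001474   0.04793    0.8018
  C       3.1020e-04 -4.6531e-04 -3.1020e-04
  E        0.001784   0.04747    0.8015
  solve Keq expr → x = -1.5510e-04; check Q = 21.59

[C]_eq = 0.04747 M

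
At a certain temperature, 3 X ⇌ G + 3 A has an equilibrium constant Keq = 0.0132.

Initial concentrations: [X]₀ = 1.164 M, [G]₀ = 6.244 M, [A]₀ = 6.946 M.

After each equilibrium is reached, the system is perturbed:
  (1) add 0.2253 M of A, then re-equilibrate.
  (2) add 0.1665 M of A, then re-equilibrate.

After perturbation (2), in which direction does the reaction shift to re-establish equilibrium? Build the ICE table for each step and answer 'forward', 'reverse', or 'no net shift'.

Q₀ = 1327 vs Keq = 0.0132 ⇒ Q>K, reverse
Step 1:
                    X           G           A
  Initial       1.164       6.244       6.946
  Change        5.915      -1.972      -5.915
  Equil         7.079       4.272       1.031
  solve Keq expr → x = -1.972; check Q = 0.0132
Then add 0.2253 M of A.
Step 2:
                    X           G           A
  Initial       7.079       4.272       1.256
  Change        0.192      -0.064      -0.192
  Equil         7.271       4.208       1.064
  solve Keq expr → x = -0.064; check Q = 0.0132
Then add 0.1665 M of A.
Step 3:
                    X           G           A
  Initial       7.271       4.208       1.231
  Change       0.1417    -0.04722     -0.1417
  Equil         7.413       4.161       1.089
  solve Keq expr → x = -0.04722; check Q = 0.0132

Direction: reverse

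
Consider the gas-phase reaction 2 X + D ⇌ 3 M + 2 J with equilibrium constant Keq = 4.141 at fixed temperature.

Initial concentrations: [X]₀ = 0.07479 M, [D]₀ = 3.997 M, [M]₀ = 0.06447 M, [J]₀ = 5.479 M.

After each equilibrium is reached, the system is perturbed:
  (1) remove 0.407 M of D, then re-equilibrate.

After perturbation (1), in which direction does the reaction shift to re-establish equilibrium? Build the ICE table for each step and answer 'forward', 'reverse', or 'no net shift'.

Q₀ = 0.3598 vs Keq = 4.141 ⇒ Q<K, forward
Step 1:
                  X         D         M         J
  Initial   0.07479     3.997   0.06447     5.479
  Change   -0.02784  -0.01392   0.04176   0.02784
  Equil     0.04695     3.983    0.1062     5.507
  solve Keq expr → x = 0.01392; check Q = 4.141
Then remove 0.407 M of D.
Step 2:
                  X         D         M         J
  Initial   0.04695     3.576    0.1062     5.507
  Change   0.001264 6.3195e-04 -0.001896 -0.001264
  Equil     0.04821     3.577    0.1043     5.506
  solve Keq expr → x = -6.3195e-04; check Q = 4.141

Direction: reverse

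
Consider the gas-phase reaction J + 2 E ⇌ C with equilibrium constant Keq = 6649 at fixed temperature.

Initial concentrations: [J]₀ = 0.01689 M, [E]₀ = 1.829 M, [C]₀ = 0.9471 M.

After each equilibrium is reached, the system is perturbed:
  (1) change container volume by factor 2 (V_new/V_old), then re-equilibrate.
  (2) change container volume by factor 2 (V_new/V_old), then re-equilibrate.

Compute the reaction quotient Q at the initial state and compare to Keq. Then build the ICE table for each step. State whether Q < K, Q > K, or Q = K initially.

Q₀ = 16.76 vs Keq = 6649 ⇒ Q<K, forward
Step 1:
                   J          E          C
  Initial    0.01689      1.829     0.9471
  Change    -0.01685   -0.03369    0.01685
  Equil   4.4980e-05      1.795     0.9639
  solve Keq expr → x = 0.01685; check Q = 6649
Then change container volume by factor 2 (V_new/V_old).
Step 2:
                   J          E          C
  Initial 2.2490e-05     0.8977      0.482
  Change  6.7430e-05 1.3486e-04 -6.7430e-05
  Equil   8.9920e-05     0.8978     0.4819
  solve Keq expr → x = -6.7430e-05; check Q = 6649
Then change container volume by factor 2 (V_new/V_old).
Step 3:
                   J          E          C
  Initial 4.4960e-05     0.4489      0.241
  Change  1.3456e-04 2.6913e-04 -1.3456e-04
  Equil   1.7952e-04     0.4492     0.2408
  solve Keq expr → x = -1.3456e-04; check Q = 6649

Q₀ = 16.76; Q < K (proceeds forward)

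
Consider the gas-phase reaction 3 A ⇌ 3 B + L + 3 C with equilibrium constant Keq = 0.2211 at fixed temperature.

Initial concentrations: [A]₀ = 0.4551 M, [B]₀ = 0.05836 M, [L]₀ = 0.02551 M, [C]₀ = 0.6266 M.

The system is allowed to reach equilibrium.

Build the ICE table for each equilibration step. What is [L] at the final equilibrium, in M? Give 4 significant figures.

[L]_eq = 0.1075 M

Q₀ = 1.3234e-05 vs Keq = 0.2211 ⇒ Q<K, forward
Step 1:
                    A           B           L           C
  Initial      0.4551     0.05836     0.02551      0.6266
  Change      -0.2461      0.2461     0.08204      0.2461
  Equil         0.209      0.3045      0.1075      0.8727
  solve Keq expr → x = 0.08204; check Q = 0.2211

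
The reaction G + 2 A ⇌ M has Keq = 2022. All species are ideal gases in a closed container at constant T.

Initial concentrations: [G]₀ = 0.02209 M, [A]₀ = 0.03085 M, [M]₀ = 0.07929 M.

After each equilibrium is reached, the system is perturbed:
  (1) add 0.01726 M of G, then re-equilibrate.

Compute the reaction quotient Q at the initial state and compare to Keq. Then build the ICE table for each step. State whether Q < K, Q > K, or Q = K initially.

Q₀ = 3771; Q > K (proceeds reverse)

Q₀ = 3771 vs Keq = 2022 ⇒ Q>K, reverse
Step 1:
                  G         A         M
  init      0.02209   0.03085   0.07929
  Δ        0.003641  0.007282 -0.003641
  eq        0.02573   0.03813   0.07565
  solve Keq expr → x = -0.003641; check Q = 2022
Then add 0.01726 M of G.
Step 2:
                  G         A         M
  init      0.04299   0.03813   0.07565
  Δ       -0.003364 -0.006729  0.003364
  eq        0.03963    0.0314   0.07901
  solve Keq expr → x = 0.003364; check Q = 2022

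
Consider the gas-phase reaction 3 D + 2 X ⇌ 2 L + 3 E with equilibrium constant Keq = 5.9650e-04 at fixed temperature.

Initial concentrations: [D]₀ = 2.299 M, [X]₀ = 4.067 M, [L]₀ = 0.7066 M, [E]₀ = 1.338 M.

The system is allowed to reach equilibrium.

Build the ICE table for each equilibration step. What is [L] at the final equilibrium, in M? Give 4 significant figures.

[L]_eq = 0.4685 M

Q₀ = 0.00595 vs Keq = 5.9650e-04 ⇒ Q>K, reverse
Step 1:
                  D         X         L         E
  Initial     2.299     4.067    0.7066     1.338
  Change     0.3571    0.2381   -0.2381   -0.3571
  Equil       2.656     4.305    0.4685    0.9809
  solve Keq expr → x = -0.119; check Q = 5.9650e-04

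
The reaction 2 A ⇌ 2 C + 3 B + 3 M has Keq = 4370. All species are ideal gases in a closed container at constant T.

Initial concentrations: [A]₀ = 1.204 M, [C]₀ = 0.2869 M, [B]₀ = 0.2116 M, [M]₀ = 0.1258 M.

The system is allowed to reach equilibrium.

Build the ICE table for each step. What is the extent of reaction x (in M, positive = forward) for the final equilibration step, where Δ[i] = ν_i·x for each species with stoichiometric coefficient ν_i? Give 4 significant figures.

Q₀ = 1.0710e-06 vs Keq = 4370 ⇒ Q<K, forward
Step 1:
                  A         C         B         M
  I           1.204    0.2869    0.2116    0.1258
  C          -1.084     1.084     1.626     1.626
  E          0.1198     1.371     1.838     1.752
  solve Keq expr → x = 0.5421; check Q = 4370

x = 0.5421 M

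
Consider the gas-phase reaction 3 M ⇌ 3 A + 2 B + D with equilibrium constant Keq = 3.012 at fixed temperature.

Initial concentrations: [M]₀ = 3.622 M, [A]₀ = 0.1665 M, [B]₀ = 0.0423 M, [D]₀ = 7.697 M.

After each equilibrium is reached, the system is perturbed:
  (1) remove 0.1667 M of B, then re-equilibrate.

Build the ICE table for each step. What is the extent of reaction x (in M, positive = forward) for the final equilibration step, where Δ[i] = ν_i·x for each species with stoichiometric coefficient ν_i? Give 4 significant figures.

x = 0.02537 M

Q₀ = 1.3378e-06 vs Keq = 3.012 ⇒ Q<K, forward
Step 1:
                   M          A          B          D
  Initial      3.622     0.1665     0.0423      7.697
  Change      -1.422      1.422     0.9478     0.4739
  Equil          2.2      1.588     0.9901      8.171
  solve Keq expr → x = 0.4739; check Q = 3.012
Then remove 0.1667 M of B.
Step 2:
                   M          A          B          D
  Initial        2.2      1.588     0.8234      8.171
  Change    -0.07611    0.07611    0.05074    0.02537
  Equil        2.124      1.664     0.8741      8.196
  solve Keq expr → x = 0.02537; check Q = 3.012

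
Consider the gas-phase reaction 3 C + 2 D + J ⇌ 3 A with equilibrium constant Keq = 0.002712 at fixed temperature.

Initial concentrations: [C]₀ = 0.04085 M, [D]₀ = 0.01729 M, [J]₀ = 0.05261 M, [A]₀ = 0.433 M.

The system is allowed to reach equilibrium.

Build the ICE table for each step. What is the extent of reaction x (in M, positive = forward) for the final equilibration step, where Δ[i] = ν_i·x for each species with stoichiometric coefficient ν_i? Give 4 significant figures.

Q₀ = 7.5723e+07 vs Keq = 0.002712 ⇒ Q>K, reverse
Step 1:
                   C          D          J          A
  I          0.04085    0.01729    0.05261      0.433
  C           0.4167     0.2778     0.1389    -0.4167
  E           0.4575     0.2951     0.1915     0.0163
  solve Keq expr → x = -0.1389; check Q = 0.002712

x = -0.1389 M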